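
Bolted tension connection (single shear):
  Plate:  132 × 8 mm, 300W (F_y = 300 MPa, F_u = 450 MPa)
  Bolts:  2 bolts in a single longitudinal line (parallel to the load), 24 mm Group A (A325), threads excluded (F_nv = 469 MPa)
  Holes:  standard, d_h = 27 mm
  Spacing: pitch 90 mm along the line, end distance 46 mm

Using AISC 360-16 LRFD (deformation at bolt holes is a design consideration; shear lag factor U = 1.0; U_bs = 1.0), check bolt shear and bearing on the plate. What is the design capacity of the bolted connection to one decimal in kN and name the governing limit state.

260.8 kN (bearing governs)

Bolt shear: A_b = π(24)²/4 = 452.39 mm². φR_n = 0.75 × 469 × 452.39 × 2 × 1 = 318.3 kN.
Bearing (8 mm plate, F_u = 450 MPa): end bolts L_c = 46 − 27/2 = 32.5, R_n = min(1.2×32.5×8×450, 2.4×24×8×450) = 140.4 kN/bolt; interior L_c = 90 − 27 = 63, R_n = 207.36 kN/bolt. φR_n = 0.75 × (1×140.4 + 1×207.36) = 260.8 kN.
Governing: min(318.3, 260.8) = 260.8 kN → bearing.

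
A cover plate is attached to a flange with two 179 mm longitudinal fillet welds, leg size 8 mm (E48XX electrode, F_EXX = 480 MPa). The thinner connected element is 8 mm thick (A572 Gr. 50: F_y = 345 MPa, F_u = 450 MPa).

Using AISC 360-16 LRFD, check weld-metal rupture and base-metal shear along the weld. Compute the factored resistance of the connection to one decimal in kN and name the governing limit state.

Weld metal: throat = 0.707×8 = 5.656 mm, L = 2×179 = 358 mm. φR_n = 0.75 × 0.6 × 480 × 5.656 × 358 = 437.4 kN.
Base metal shear (8 mm plate): yield φR_n = 1.0×0.6×345×8×358 = 592.8 kN; rupture φR_n = 0.75×0.6×450×8×358 = 580.0 kN; take 580.0 kN (rupture).
Governing: min(437.4, 580.0) = 437.4 kN → weld metal.

437.4 kN (weld metal governs)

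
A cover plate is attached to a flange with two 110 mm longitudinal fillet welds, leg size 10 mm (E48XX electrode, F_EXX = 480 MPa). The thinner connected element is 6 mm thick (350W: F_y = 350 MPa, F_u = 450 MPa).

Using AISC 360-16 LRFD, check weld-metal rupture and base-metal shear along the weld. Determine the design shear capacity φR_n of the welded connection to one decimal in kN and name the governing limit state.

Weld metal: throat = 0.707×10 = 7.07 mm, L = 2×110 = 220 mm. φR_n = 0.75 × 0.6 × 480 × 7.07 × 220 = 336.0 kN.
Base metal shear (6 mm plate): yield φR_n = 1.0×0.6×350×6×220 = 277.2 kN; rupture φR_n = 0.75×0.6×450×6×220 = 267.3 kN; take 267.3 kN (rupture).
Governing: min(336.0, 267.3) = 267.3 kN → base-metal shear.

267.3 kN (base-metal shear governs)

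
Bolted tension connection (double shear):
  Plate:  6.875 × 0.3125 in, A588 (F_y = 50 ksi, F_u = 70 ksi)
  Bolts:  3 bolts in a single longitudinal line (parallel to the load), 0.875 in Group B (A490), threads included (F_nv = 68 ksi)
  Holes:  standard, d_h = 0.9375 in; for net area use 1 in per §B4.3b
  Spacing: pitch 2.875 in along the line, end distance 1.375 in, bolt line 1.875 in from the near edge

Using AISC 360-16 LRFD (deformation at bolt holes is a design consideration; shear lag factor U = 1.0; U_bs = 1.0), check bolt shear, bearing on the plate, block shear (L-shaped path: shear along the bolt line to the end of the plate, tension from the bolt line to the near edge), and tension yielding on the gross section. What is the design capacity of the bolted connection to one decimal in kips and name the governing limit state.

68.1 kips (block shear governs)

Bolt shear: A_b = π(0.875)²/4 = 0.60132 in². φR_n = 0.75 × 68 × 0.60132 × 3 × 2 = 184.0 kips.
Bearing (0.3125 in plate, F_u = 70 ksi): end bolts L_c = 1.375 − 0.9375/2 = 0.90625, R_n = min(1.2×0.90625×0.3125×70, 2.4×0.875×0.3125×70) = 23.789 kips/bolt; interior L_c = 2.875 − 0.9375 = 1.9375, R_n = 45.938 kips/bolt. φR_n = 0.75 × (1×23.789 + 2×45.938) = 86.7 kips.
Block shear: shear path 1×[1.375+2×2.875] = 1×7.125 in, A_gv = 2.2266, A_nv = 1×(7.125 − 2.5×1)×0.3125 = 1.4453 in²; tension to near edge: (1.875 − 0.5×1)×0.3125 = 0.42969 in². R_n = min(0.6×70×1.4453, 0.6×50×2.2266) + 1.0×70×0.42969 = min(60.703, 66.798) + 30.078 = 90.781 kips. φR_n = 0.75 × 90.781 = 68.1 kips.
Tension yield (gross): A_g = 6.875×0.3125 = 2.1484 in². φR_n = 0.90 × 50 × 2.1484 = 96.7 kips.
Governing: min(184.0, 86.7, 68.1, 96.7) = 68.1 kips → block shear.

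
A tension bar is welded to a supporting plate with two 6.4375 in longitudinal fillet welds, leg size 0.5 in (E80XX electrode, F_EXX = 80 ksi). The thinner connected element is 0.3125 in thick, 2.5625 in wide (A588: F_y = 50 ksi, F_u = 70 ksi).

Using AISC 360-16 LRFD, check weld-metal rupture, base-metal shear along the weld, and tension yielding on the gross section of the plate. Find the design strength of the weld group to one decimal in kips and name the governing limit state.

36.0 kips (gross-section yield governs)

Weld metal: throat = 0.707×0.5 = 0.3535 in, L = 2×6.4375 = 12.875 in. φR_n = 0.75 × 0.6 × 80 × 0.3535 × 12.875 = 163.8 kips.
Base metal shear (0.3125 in plate): yield φR_n = 1.0×0.6×50×0.3125×12.875 = 120.7 kips; rupture φR_n = 0.75×0.6×70×0.3125×12.875 = 126.7 kips; take 120.7 kips (yield).
Tension yield (gross): A_g = 2.5625×0.3125 = 0.80078 in². φR_n = 0.90 × 50 × 0.80078 = 36.0 kips.
Governing: min(163.8, 120.7, 36.0) = 36.0 kips → gross-section yield.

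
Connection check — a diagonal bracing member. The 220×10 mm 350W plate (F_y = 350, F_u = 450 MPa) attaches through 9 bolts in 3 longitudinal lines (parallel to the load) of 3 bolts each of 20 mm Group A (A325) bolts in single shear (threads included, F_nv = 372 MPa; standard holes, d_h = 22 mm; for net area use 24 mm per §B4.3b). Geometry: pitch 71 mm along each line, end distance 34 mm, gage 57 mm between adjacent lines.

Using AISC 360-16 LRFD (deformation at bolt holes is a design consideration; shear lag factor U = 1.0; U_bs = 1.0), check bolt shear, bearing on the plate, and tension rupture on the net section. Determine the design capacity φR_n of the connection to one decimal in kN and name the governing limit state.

Bolt shear: A_b = π(20)²/4 = 314.16 mm². φR_n = 0.75 × 372 × 314.16 × 9 × 1 = 788.9 kN.
Bearing (10 mm plate, F_u = 450 MPa): end bolts L_c = 34 − 22/2 = 23, R_n = min(1.2×23×10×450, 2.4×20×10×450) = 124.2 kN/bolt; interior L_c = 71 − 22 = 49, R_n = 216 kN/bolt. φR_n = 0.75 × (3×124.2 + 6×216) = 1251.5 kN.
Tension rupture (net): A_n = (220 − 3×24)×10 = 1480 mm² (U = 1.0, A_e = A_n). φR_n = 0.75 × 450 × 1480 = 499.5 kN.
Governing: min(788.9, 1251.5, 499.5) = 499.5 kN → net-section rupture.

499.5 kN (net-section rupture governs)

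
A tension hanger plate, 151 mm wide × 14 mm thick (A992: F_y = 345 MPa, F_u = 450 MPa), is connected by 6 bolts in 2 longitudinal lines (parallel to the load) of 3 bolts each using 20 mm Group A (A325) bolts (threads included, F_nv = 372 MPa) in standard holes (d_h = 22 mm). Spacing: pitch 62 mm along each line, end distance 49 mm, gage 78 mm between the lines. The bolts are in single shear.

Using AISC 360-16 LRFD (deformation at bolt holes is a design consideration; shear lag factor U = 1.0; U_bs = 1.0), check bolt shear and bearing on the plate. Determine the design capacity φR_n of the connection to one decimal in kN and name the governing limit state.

525.9 kN (bolt shear governs)

Bolt shear: A_b = π(20)²/4 = 314.16 mm². φR_n = 0.75 × 372 × 314.16 × 6 × 1 = 525.9 kN.
Bearing (14 mm plate, F_u = 450 MPa): end bolts L_c = 49 − 22/2 = 38, R_n = min(1.2×38×14×450, 2.4×20×14×450) = 287.28 kN/bolt; interior L_c = 62 − 22 = 40, R_n = 302.4 kN/bolt. φR_n = 0.75 × (2×287.28 + 4×302.4) = 1338.1 kN.
Governing: min(525.9, 1338.1) = 525.9 kN → bolt shear.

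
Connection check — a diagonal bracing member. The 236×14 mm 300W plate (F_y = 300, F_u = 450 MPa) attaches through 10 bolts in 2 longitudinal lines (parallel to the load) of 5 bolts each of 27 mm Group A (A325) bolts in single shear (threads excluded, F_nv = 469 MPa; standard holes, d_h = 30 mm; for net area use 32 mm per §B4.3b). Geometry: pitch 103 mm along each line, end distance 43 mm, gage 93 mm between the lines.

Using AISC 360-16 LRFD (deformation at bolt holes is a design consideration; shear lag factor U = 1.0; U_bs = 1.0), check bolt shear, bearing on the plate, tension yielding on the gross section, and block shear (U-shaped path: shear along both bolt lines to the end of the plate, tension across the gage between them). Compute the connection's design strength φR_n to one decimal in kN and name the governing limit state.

892.1 kN (gross-section yield governs)

Bolt shear: A_b = π(27)²/4 = 572.56 mm². φR_n = 0.75 × 469 × 572.56 × 10 × 1 = 2014.0 kN.
Bearing (14 mm plate, F_u = 450 MPa): end bolts L_c = 43 − 30/2 = 28, R_n = min(1.2×28×14×450, 2.4×27×14×450) = 211.68 kN/bolt; interior L_c = 103 − 30 = 73, R_n = 408.24 kN/bolt. φR_n = 0.75 × (2×211.68 + 8×408.24) = 2767.0 kN.
Tension yield (gross): A_g = 236×14 = 3304 mm². φR_n = 0.90 × 300 × 3304 = 892.1 kN.
Block shear: shear path 2×[43+4×103] = 2×455 mm, A_gv = 12740, A_nv = 2×(455 − 4.5×32)×14 = 8708 mm²; tension across gage: (93 − 1×32)×14 = 854 mm². R_n = min(0.6×450×8708, 0.6×300×12740) + 1.0×450×854 = min(2351.2, 2293.2) + 384.3 = 2677.5 kN. φR_n = 0.75 × 2677.5 = 2008.1 kN.
Governing: min(2014.0, 2767.0, 892.1, 2008.1) = 892.1 kN → gross-section yield.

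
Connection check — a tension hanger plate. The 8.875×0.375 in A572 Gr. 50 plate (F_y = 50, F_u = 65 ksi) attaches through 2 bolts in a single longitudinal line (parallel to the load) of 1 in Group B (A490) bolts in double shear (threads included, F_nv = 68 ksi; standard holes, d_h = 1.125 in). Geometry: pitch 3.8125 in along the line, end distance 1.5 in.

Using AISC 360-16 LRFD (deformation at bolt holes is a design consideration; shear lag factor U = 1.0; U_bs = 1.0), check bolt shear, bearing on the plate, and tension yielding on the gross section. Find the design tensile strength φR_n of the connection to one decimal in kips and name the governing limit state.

64.4 kips (bearing governs)

Bolt shear: A_b = π(1)²/4 = 0.7854 in². φR_n = 0.75 × 68 × 0.7854 × 2 × 2 = 160.2 kips.
Bearing (0.375 in plate, F_u = 65 ksi): end bolts L_c = 1.5 − 1.125/2 = 0.9375, R_n = min(1.2×0.9375×0.375×65, 2.4×1×0.375×65) = 27.422 kips/bolt; interior L_c = 3.8125 − 1.125 = 2.6875, R_n = 58.5 kips/bolt. φR_n = 0.75 × (1×27.422 + 1×58.5) = 64.4 kips.
Tension yield (gross): A_g = 8.875×0.375 = 3.3281 in². φR_n = 0.90 × 50 × 3.3281 = 149.8 kips.
Governing: min(160.2, 64.4, 149.8) = 64.4 kips → bearing.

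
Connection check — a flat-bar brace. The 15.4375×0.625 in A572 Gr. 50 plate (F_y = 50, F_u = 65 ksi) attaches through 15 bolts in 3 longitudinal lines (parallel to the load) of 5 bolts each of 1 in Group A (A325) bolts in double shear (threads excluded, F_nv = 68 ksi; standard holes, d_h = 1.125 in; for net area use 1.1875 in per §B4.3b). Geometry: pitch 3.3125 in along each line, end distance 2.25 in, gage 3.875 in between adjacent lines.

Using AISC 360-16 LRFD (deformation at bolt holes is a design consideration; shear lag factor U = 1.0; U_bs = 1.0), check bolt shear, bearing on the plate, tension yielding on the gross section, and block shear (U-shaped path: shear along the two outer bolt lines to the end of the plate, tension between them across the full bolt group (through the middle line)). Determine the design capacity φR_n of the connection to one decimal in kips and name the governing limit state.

434.2 kips (gross-section yield governs)

Bolt shear: A_b = π(1)²/4 = 0.7854 in². φR_n = 0.75 × 68 × 0.7854 × 15 × 2 = 1201.7 kips.
Bearing (0.625 in plate, F_u = 65 ksi): end bolts L_c = 2.25 − 1.125/2 = 1.6875, R_n = min(1.2×1.6875×0.625×65, 2.4×1×0.625×65) = 82.266 kips/bolt; interior L_c = 3.3125 − 1.125 = 2.1875, R_n = 97.5 kips/bolt. φR_n = 0.75 × (3×82.266 + 12×97.5) = 1062.6 kips.
Tension yield (gross): A_g = 15.4375×0.625 = 9.6484 in². φR_n = 0.90 × 50 × 9.6484 = 434.2 kips.
Block shear: shear path 2×[2.25+4×3.3125] = 2×15.5 in, A_gv = 19.375, A_nv = 2×(15.5 − 4.5×1.1875)×0.625 = 12.695 in²; tension across gage: (7.75 − 2×1.1875)×0.625 = 3.3594 in². R_n = min(0.6×65×12.695, 0.6×50×19.375) + 1.0×65×3.3594 = min(495.11, 581.25) + 218.36 = 713.47 kips. φR_n = 0.75 × 713.47 = 535.1 kips.
Governing: min(1201.7, 1062.6, 434.2, 535.1) = 434.2 kips → gross-section yield.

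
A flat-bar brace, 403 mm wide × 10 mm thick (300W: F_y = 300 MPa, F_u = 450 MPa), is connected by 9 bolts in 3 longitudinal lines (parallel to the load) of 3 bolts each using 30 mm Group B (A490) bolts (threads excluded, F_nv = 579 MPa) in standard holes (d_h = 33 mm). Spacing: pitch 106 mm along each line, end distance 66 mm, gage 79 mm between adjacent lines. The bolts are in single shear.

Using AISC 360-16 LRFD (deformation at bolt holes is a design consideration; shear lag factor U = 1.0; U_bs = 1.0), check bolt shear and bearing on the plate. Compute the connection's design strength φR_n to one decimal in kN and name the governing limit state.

2059.4 kN (bearing governs)

Bolt shear: A_b = π(30)²/4 = 706.86 mm². φR_n = 0.75 × 579 × 706.86 × 9 × 1 = 2762.6 kN.
Bearing (10 mm plate, F_u = 450 MPa): end bolts L_c = 66 − 33/2 = 49.5, R_n = min(1.2×49.5×10×450, 2.4×30×10×450) = 267.3 kN/bolt; interior L_c = 106 − 33 = 73, R_n = 324 kN/bolt. φR_n = 0.75 × (3×267.3 + 6×324) = 2059.4 kN.
Governing: min(2762.6, 2059.4) = 2059.4 kN → bearing.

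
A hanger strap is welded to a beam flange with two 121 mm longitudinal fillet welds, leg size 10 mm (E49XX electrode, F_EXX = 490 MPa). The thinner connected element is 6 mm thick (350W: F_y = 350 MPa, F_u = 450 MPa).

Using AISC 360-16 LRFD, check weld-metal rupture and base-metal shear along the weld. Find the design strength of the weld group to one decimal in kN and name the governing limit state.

Weld metal: throat = 0.707×10 = 7.07 mm, L = 2×121 = 242 mm. φR_n = 0.75 × 0.6 × 490 × 7.07 × 242 = 377.3 kN.
Base metal shear (6 mm plate): yield φR_n = 1.0×0.6×350×6×242 = 304.9 kN; rupture φR_n = 0.75×0.6×450×6×242 = 294.0 kN; take 294.0 kN (rupture).
Governing: min(377.3, 294.0) = 294.0 kN → base-metal shear.

294.0 kN (base-metal shear governs)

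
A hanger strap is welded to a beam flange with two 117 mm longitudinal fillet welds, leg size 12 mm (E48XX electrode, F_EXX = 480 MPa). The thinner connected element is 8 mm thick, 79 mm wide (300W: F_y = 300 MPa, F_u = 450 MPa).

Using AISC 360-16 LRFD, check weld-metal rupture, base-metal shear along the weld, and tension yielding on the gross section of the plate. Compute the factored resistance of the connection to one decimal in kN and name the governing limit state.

Weld metal: throat = 0.707×12 = 8.484 mm, L = 2×117 = 234 mm. φR_n = 0.75 × 0.6 × 480 × 8.484 × 234 = 428.8 kN.
Base metal shear (8 mm plate): yield φR_n = 1.0×0.6×300×8×234 = 337.0 kN; rupture φR_n = 0.75×0.6×450×8×234 = 379.1 kN; take 337.0 kN (yield).
Tension yield (gross): A_g = 79×8 = 632 mm². φR_n = 0.90 × 300 × 632 = 170.6 kN.
Governing: min(428.8, 337.0, 170.6) = 170.6 kN → gross-section yield.

170.6 kN (gross-section yield governs)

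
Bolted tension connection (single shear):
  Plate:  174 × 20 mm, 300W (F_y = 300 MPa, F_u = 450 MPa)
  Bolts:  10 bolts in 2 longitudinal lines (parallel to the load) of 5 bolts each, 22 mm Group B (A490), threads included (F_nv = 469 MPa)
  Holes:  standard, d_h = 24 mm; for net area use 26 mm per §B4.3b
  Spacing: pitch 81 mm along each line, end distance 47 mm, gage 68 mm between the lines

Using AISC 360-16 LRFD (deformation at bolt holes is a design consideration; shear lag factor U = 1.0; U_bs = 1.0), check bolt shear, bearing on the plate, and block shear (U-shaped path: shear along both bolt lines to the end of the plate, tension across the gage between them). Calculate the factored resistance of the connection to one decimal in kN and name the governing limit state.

1337.1 kN (bolt shear governs)

Bolt shear: A_b = π(22)²/4 = 380.13 mm². φR_n = 0.75 × 469 × 380.13 × 10 × 1 = 1337.1 kN.
Bearing (20 mm plate, F_u = 450 MPa): end bolts L_c = 47 − 24/2 = 35, R_n = min(1.2×35×20×450, 2.4×22×20×450) = 378 kN/bolt; interior L_c = 81 − 24 = 57, R_n = 475.2 kN/bolt. φR_n = 0.75 × (2×378 + 8×475.2) = 3418.2 kN.
Block shear: shear path 2×[47+4×81] = 2×371 mm, A_gv = 14840, A_nv = 2×(371 − 4.5×26)×20 = 10160 mm²; tension across gage: (68 − 1×26)×20 = 840 mm². R_n = min(0.6×450×10160, 0.6×300×14840) + 1.0×450×840 = min(2743.2, 2671.2) + 378 = 3049.2 kN. φR_n = 0.75 × 3049.2 = 2286.9 kN.
Governing: min(1337.1, 3418.2, 2286.9) = 1337.1 kN → bolt shear.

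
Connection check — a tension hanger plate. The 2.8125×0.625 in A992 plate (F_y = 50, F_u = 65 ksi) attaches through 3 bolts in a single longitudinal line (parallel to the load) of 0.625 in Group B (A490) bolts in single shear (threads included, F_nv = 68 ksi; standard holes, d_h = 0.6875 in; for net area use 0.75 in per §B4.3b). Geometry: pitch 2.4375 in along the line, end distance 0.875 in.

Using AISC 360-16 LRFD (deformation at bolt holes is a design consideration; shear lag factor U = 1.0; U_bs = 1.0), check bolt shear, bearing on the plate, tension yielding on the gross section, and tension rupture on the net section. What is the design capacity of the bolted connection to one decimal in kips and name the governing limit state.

Bolt shear: A_b = π(0.625)²/4 = 0.3068 in². φR_n = 0.75 × 68 × 0.3068 × 3 × 1 = 46.9 kips.
Bearing (0.625 in plate, F_u = 65 ksi): end bolts L_c = 0.875 − 0.6875/2 = 0.53125, R_n = min(1.2×0.53125×0.625×65, 2.4×0.625×0.625×65) = 25.898 kips/bolt; interior L_c = 2.4375 − 0.6875 = 1.75, R_n = 60.938 kips/bolt. φR_n = 0.75 × (1×25.898 + 2×60.938) = 110.8 kips.
Tension yield (gross): A_g = 2.8125×0.625 = 1.7578 in². φR_n = 0.90 × 50 × 1.7578 = 79.1 kips.
Tension rupture (net): A_n = (2.8125 − 1×0.75)×0.625 = 1.2891 in² (U = 1.0, A_e = A_n). φR_n = 0.75 × 65 × 1.2891 = 62.8 kips.
Governing: min(46.9, 110.8, 79.1, 62.8) = 46.9 kips → bolt shear.

46.9 kips (bolt shear governs)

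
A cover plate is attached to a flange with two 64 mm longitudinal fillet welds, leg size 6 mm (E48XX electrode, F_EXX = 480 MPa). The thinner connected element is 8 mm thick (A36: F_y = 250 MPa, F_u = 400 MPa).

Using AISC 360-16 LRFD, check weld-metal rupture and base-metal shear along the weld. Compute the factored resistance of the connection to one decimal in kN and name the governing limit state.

Weld metal: throat = 0.707×6 = 4.242 mm, L = 2×64 = 128 mm. φR_n = 0.75 × 0.6 × 480 × 4.242 × 128 = 117.3 kN.
Base metal shear (8 mm plate): yield φR_n = 1.0×0.6×250×8×128 = 153.6 kN; rupture φR_n = 0.75×0.6×400×8×128 = 184.3 kN; take 153.6 kN (yield).
Governing: min(117.3, 153.6) = 117.3 kN → weld metal.

117.3 kN (weld metal governs)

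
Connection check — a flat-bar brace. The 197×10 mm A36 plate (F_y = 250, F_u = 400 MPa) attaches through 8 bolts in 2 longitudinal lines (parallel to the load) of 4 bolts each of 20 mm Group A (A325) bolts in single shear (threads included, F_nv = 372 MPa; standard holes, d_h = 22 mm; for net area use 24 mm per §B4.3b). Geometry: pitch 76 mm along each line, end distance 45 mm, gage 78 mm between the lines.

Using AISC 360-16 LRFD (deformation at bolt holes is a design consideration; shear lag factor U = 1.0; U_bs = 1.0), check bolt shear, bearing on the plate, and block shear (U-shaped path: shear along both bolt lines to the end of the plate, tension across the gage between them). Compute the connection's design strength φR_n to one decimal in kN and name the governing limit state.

Bolt shear: A_b = π(20)²/4 = 314.16 mm². φR_n = 0.75 × 372 × 314.16 × 8 × 1 = 701.2 kN.
Bearing (10 mm plate, F_u = 400 MPa): end bolts L_c = 45 − 22/2 = 34, R_n = min(1.2×34×10×400, 2.4×20×10×400) = 163.2 kN/bolt; interior L_c = 76 − 22 = 54, R_n = 192 kN/bolt. φR_n = 0.75 × (2×163.2 + 6×192) = 1108.8 kN.
Block shear: shear path 2×[45+3×76] = 2×273 mm, A_gv = 5460, A_nv = 2×(273 − 3.5×24)×10 = 3780 mm²; tension across gage: (78 − 1×24)×10 = 540 mm². R_n = min(0.6×400×3780, 0.6×250×5460) + 1.0×400×540 = min(907.2, 819) + 216 = 1035 kN. φR_n = 0.75 × 1035 = 776.3 kN.
Governing: min(701.2, 1108.8, 776.3) = 701.2 kN → bolt shear.

701.2 kN (bolt shear governs)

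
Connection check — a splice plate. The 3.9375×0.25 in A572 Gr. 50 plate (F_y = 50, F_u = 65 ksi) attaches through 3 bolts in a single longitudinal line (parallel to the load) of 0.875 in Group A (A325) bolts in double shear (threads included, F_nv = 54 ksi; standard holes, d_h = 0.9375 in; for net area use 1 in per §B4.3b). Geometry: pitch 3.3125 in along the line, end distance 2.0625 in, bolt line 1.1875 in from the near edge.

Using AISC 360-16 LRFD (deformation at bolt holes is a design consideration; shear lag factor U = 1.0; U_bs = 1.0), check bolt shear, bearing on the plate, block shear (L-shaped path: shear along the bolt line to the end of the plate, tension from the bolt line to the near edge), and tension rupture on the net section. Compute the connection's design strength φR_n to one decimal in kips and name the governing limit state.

35.8 kips (net-section rupture governs)

Bolt shear: A_b = π(0.875)²/4 = 0.60132 in². φR_n = 0.75 × 54 × 0.60132 × 3 × 2 = 146.1 kips.
Bearing (0.25 in plate, F_u = 65 ksi): end bolts L_c = 2.0625 − 0.9375/2 = 1.59375, R_n = min(1.2×1.59375×0.25×65, 2.4×0.875×0.25×65) = 31.078 kips/bolt; interior L_c = 3.3125 − 0.9375 = 2.375, R_n = 34.125 kips/bolt. φR_n = 0.75 × (1×31.078 + 2×34.125) = 74.5 kips.
Block shear: shear path 1×[2.0625+2×3.3125] = 1×8.6875 in, A_gv = 2.1719, A_nv = 1×(8.6875 − 2.5×1)×0.25 = 1.5469 in²; tension to near edge: (1.1875 − 0.5×1)×0.25 = 0.17188 in². R_n = min(0.6×65×1.5469, 0.6×50×2.1719) + 1.0×65×0.17188 = min(60.329, 65.157) + 11.172 = 71.501 kips. φR_n = 0.75 × 71.501 = 53.6 kips.
Tension rupture (net): A_n = (3.9375 − 1×1)×0.25 = 0.73438 in² (U = 1.0, A_e = A_n). φR_n = 0.75 × 65 × 0.73438 = 35.8 kips.
Governing: min(146.1, 74.5, 53.6, 35.8) = 35.8 kips → net-section rupture.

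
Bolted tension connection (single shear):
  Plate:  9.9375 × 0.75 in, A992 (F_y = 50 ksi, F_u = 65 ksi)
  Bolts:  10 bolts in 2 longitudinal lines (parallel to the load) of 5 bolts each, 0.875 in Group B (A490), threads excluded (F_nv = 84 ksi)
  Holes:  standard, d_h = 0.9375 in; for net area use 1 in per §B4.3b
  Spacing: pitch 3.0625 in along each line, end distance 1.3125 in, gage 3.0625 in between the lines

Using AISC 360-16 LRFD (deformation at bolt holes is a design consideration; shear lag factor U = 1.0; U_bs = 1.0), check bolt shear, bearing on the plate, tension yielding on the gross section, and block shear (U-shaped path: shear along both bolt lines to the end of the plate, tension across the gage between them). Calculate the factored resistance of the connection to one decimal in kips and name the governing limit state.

335.4 kips (gross-section yield governs)

Bolt shear: A_b = π(0.875)²/4 = 0.60132 in². φR_n = 0.75 × 84 × 0.60132 × 10 × 1 = 378.8 kips.
Bearing (0.75 in plate, F_u = 65 ksi): end bolts L_c = 1.3125 − 0.9375/2 = 0.84375, R_n = min(1.2×0.84375×0.75×65, 2.4×0.875×0.75×65) = 49.359 kips/bolt; interior L_c = 3.0625 − 0.9375 = 2.125, R_n = 102.38 kips/bolt. φR_n = 0.75 × (2×49.359 + 8×102.38) = 688.3 kips.
Tension yield (gross): A_g = 9.9375×0.75 = 7.4531 in². φR_n = 0.90 × 50 × 7.4531 = 335.4 kips.
Block shear: shear path 2×[1.3125+4×3.0625] = 2×13.5625 in, A_gv = 20.344, A_nv = 2×(13.5625 − 4.5×1)×0.75 = 13.594 in²; tension across gage: (3.0625 − 1×1)×0.75 = 1.5469 in². R_n = min(0.6×65×13.594, 0.6×50×20.344) + 1.0×65×1.5469 = min(530.17, 610.32) + 100.55 = 630.72 kips. φR_n = 0.75 × 630.72 = 473.0 kips.
Governing: min(378.8, 688.3, 335.4, 473.0) = 335.4 kips → gross-section yield.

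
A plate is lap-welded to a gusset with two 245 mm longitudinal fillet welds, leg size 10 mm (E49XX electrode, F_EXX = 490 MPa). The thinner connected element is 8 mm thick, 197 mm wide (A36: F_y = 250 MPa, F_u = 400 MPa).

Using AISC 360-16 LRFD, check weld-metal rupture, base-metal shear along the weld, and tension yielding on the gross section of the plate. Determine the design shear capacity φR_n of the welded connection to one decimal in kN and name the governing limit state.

354.6 kN (gross-section yield governs)

Weld metal: throat = 0.707×10 = 7.07 mm, L = 2×245 = 490 mm. φR_n = 0.75 × 0.6 × 490 × 7.07 × 490 = 763.9 kN.
Base metal shear (8 mm plate): yield φR_n = 1.0×0.6×250×8×490 = 588.0 kN; rupture φR_n = 0.75×0.6×400×8×490 = 705.6 kN; take 588.0 kN (yield).
Tension yield (gross): A_g = 197×8 = 1576 mm². φR_n = 0.90 × 250 × 1576 = 354.6 kN.
Governing: min(763.9, 588.0, 354.6) = 354.6 kN → gross-section yield.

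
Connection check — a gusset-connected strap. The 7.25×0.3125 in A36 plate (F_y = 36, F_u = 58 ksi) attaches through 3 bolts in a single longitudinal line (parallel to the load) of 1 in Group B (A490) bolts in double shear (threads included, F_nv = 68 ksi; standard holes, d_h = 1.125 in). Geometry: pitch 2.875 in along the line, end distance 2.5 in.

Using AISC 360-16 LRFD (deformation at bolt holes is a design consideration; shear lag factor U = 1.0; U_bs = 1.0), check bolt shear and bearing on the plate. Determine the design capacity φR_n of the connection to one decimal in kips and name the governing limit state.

Bolt shear: A_b = π(1)²/4 = 0.7854 in². φR_n = 0.75 × 68 × 0.7854 × 3 × 2 = 240.3 kips.
Bearing (0.3125 in plate, F_u = 58 ksi): end bolts L_c = 2.5 − 1.125/2 = 1.9375, R_n = min(1.2×1.9375×0.3125×58, 2.4×1×0.3125×58) = 42.141 kips/bolt; interior L_c = 2.875 − 1.125 = 1.75, R_n = 38.063 kips/bolt. φR_n = 0.75 × (1×42.141 + 2×38.063) = 88.7 kips.
Governing: min(240.3, 88.7) = 88.7 kips → bearing.

88.7 kips (bearing governs)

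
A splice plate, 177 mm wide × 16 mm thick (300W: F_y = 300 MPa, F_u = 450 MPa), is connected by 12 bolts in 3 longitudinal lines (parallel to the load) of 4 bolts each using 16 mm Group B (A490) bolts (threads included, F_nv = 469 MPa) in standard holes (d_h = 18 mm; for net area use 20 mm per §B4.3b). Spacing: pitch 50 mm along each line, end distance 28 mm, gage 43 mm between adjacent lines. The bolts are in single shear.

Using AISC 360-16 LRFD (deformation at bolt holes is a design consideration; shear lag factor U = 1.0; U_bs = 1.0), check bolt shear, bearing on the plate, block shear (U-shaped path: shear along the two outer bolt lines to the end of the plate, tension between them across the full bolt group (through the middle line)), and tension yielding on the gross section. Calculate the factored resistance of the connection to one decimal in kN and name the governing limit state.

764.6 kN (gross-section yield governs)

Bolt shear: A_b = π(16)²/4 = 201.06 mm². φR_n = 0.75 × 469 × 201.06 × 12 × 1 = 848.7 kN.
Bearing (16 mm plate, F_u = 450 MPa): end bolts L_c = 28 − 18/2 = 19, R_n = min(1.2×19×16×450, 2.4×16×16×450) = 164.16 kN/bolt; interior L_c = 50 − 18 = 32, R_n = 276.48 kN/bolt. φR_n = 0.75 × (3×164.16 + 9×276.48) = 2235.6 kN.
Block shear: shear path 2×[28+3×50] = 2×178 mm, A_gv = 5696, A_nv = 2×(178 − 3.5×20)×16 = 3456 mm²; tension across gage: (86 − 2×20)×16 = 736 mm². R_n = min(0.6×450×3456, 0.6×300×5696) + 1.0×450×736 = min(933.12, 1025.3) + 331.2 = 1264.3 kN. φR_n = 0.75 × 1264.3 = 948.2 kN.
Tension yield (gross): A_g = 177×16 = 2832 mm². φR_n = 0.90 × 300 × 2832 = 764.6 kN.
Governing: min(848.7, 2235.6, 948.2, 764.6) = 764.6 kN → gross-section yield.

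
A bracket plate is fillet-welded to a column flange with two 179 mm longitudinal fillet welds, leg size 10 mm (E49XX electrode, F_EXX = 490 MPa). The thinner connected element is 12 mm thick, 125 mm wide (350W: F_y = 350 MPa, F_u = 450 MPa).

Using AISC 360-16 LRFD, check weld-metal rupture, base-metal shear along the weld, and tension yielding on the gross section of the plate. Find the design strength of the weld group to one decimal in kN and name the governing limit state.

Weld metal: throat = 0.707×10 = 7.07 mm, L = 2×179 = 358 mm. φR_n = 0.75 × 0.6 × 490 × 7.07 × 358 = 558.1 kN.
Base metal shear (12 mm plate): yield φR_n = 1.0×0.6×350×12×358 = 902.2 kN; rupture φR_n = 0.75×0.6×450×12×358 = 869.9 kN; take 869.9 kN (rupture).
Tension yield (gross): A_g = 125×12 = 1500 mm². φR_n = 0.90 × 350 × 1500 = 472.5 kN.
Governing: min(558.1, 869.9, 472.5) = 472.5 kN → gross-section yield.

472.5 kN (gross-section yield governs)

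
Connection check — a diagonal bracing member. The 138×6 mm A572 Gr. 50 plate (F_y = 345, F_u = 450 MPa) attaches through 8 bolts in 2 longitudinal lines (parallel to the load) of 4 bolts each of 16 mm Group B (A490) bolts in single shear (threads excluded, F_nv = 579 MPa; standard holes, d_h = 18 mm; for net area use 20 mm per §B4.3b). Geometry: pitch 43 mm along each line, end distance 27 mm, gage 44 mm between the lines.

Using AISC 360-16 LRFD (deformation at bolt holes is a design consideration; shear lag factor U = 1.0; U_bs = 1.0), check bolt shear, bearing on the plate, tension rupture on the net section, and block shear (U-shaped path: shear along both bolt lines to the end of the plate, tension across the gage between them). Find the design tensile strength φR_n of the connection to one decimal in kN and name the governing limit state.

Bolt shear: A_b = π(16)²/4 = 201.06 mm². φR_n = 0.75 × 579 × 201.06 × 8 × 1 = 698.5 kN.
Bearing (6 mm plate, F_u = 450 MPa): end bolts L_c = 27 − 18/2 = 18, R_n = min(1.2×18×6×450, 2.4×16×6×450) = 58.32 kN/bolt; interior L_c = 43 − 18 = 25, R_n = 81 kN/bolt. φR_n = 0.75 × (2×58.32 + 6×81) = 452.0 kN.
Tension rupture (net): A_n = (138 − 2×20)×6 = 588 mm² (U = 1.0, A_e = A_n). φR_n = 0.75 × 450 × 588 = 198.5 kN.
Block shear: shear path 2×[27+3×43] = 2×156 mm, A_gv = 1872, A_nv = 2×(156 − 3.5×20)×6 = 1032 mm²; tension across gage: (44 − 1×20)×6 = 144 mm². R_n = min(0.6×450×1032, 0.6×345×1872) + 1.0×450×144 = min(278.64, 387.5) + 64.8 = 343.44 kN. φR_n = 0.75 × 343.44 = 257.6 kN.
Governing: min(698.5, 452.0, 198.5, 257.6) = 198.5 kN → net-section rupture.

198.5 kN (net-section rupture governs)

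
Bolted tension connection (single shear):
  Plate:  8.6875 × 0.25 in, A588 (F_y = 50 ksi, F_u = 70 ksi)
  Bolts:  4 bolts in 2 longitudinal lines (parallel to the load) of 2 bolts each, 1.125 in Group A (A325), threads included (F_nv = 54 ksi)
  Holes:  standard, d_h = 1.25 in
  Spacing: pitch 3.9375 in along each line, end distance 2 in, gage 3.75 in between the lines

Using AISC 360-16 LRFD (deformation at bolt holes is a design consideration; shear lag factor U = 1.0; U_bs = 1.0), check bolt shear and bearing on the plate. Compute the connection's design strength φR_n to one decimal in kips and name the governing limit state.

114.2 kips (bearing governs)

Bolt shear: A_b = π(1.125)²/4 = 0.99402 in². φR_n = 0.75 × 54 × 0.99402 × 4 × 1 = 161.0 kips.
Bearing (0.25 in plate, F_u = 70 ksi): end bolts L_c = 2 − 1.25/2 = 1.375, R_n = min(1.2×1.375×0.25×70, 2.4×1.125×0.25×70) = 28.875 kips/bolt; interior L_c = 3.9375 − 1.25 = 2.6875, R_n = 47.25 kips/bolt. φR_n = 0.75 × (2×28.875 + 2×47.25) = 114.2 kips.
Governing: min(161.0, 114.2) = 114.2 kips → bearing.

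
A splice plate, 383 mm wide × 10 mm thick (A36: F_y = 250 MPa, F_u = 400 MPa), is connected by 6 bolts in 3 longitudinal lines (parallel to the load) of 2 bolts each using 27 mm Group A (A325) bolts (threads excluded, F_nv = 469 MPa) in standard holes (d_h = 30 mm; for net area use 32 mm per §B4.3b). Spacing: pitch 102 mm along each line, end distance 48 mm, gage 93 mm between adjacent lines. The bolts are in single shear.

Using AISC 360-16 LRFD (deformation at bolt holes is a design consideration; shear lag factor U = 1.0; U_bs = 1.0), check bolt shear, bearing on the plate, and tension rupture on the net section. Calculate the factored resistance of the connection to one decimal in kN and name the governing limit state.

Bolt shear: A_b = π(27)²/4 = 572.56 mm². φR_n = 0.75 × 469 × 572.56 × 6 × 1 = 1208.4 kN.
Bearing (10 mm plate, F_u = 400 MPa): end bolts L_c = 48 − 30/2 = 33, R_n = min(1.2×33×10×400, 2.4×27×10×400) = 158.4 kN/bolt; interior L_c = 102 − 30 = 72, R_n = 259.2 kN/bolt. φR_n = 0.75 × (3×158.4 + 3×259.2) = 939.6 kN.
Tension rupture (net): A_n = (383 − 3×32)×10 = 2870 mm² (U = 1.0, A_e = A_n). φR_n = 0.75 × 400 × 2870 = 861.0 kN.
Governing: min(1208.4, 939.6, 861.0) = 861.0 kN → net-section rupture.

861.0 kN (net-section rupture governs)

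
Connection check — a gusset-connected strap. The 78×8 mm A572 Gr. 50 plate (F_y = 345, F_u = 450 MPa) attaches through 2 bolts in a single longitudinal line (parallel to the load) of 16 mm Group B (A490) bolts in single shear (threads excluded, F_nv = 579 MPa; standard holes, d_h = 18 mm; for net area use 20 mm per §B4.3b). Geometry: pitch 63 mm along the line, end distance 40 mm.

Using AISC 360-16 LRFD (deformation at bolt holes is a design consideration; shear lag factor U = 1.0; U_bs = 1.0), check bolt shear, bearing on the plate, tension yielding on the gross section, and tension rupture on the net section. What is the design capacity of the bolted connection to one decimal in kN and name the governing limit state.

156.6 kN (net-section rupture governs)

Bolt shear: A_b = π(16)²/4 = 201.06 mm². φR_n = 0.75 × 579 × 201.06 × 2 × 1 = 174.6 kN.
Bearing (8 mm plate, F_u = 450 MPa): end bolts L_c = 40 − 18/2 = 31, R_n = min(1.2×31×8×450, 2.4×16×8×450) = 133.92 kN/bolt; interior L_c = 63 − 18 = 45, R_n = 138.24 kN/bolt. φR_n = 0.75 × (1×133.92 + 1×138.24) = 204.1 kN.
Tension yield (gross): A_g = 78×8 = 624 mm². φR_n = 0.90 × 345 × 624 = 193.8 kN.
Tension rupture (net): A_n = (78 − 1×20)×8 = 464 mm² (U = 1.0, A_e = A_n). φR_n = 0.75 × 450 × 464 = 156.6 kN.
Governing: min(174.6, 204.1, 193.8, 156.6) = 156.6 kN → net-section rupture.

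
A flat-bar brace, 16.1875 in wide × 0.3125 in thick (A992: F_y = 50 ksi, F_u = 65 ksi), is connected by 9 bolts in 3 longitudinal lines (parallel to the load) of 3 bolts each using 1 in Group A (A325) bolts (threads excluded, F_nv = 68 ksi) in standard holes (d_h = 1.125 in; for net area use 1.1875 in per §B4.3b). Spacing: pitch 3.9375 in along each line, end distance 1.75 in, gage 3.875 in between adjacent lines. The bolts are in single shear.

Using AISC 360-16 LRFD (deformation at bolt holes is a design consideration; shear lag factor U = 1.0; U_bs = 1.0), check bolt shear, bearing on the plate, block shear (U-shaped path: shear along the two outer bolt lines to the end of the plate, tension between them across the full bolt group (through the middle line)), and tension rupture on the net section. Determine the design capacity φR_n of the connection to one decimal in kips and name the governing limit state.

Bolt shear: A_b = π(1)²/4 = 0.7854 in². φR_n = 0.75 × 68 × 0.7854 × 9 × 1 = 360.5 kips.
Bearing (0.3125 in plate, F_u = 65 ksi): end bolts L_c = 1.75 − 1.125/2 = 1.1875, R_n = min(1.2×1.1875×0.3125×65, 2.4×1×0.3125×65) = 28.945 kips/bolt; interior L_c = 3.9375 − 1.125 = 2.8125, R_n = 48.75 kips/bolt. φR_n = 0.75 × (3×28.945 + 6×48.75) = 284.5 kips.
Block shear: shear path 2×[1.75+2×3.9375] = 2×9.625 in, A_gv = 6.0156, A_nv = 2×(9.625 − 2.5×1.1875)×0.3125 = 4.1602 in²; tension across gage: (7.75 − 2×1.1875)×0.3125 = 1.6797 in². R_n = min(0.6×65×4.1602, 0.6×50×6.0156) + 1.0×65×1.6797 = min(162.25, 180.47) + 109.18 = 271.43 kips. φR_n = 0.75 × 271.43 = 203.6 kips.
Tension rupture (net): A_n = (16.1875 − 3×1.1875)×0.3125 = 3.9453 in² (U = 1.0, A_e = A_n). φR_n = 0.75 × 65 × 3.9453 = 192.3 kips.
Governing: min(360.5, 284.5, 203.6, 192.3) = 192.3 kips → net-section rupture.

192.3 kips (net-section rupture governs)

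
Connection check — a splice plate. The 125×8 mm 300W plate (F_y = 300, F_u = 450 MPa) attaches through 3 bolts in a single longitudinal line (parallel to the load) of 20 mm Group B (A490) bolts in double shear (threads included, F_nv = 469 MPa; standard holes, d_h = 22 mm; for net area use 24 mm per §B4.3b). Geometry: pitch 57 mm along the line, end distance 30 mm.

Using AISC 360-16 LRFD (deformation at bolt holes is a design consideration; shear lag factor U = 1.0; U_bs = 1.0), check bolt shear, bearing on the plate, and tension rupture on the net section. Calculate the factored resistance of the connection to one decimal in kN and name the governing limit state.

272.7 kN (net-section rupture governs)

Bolt shear: A_b = π(20)²/4 = 314.16 mm². φR_n = 0.75 × 469 × 314.16 × 3 × 2 = 663.0 kN.
Bearing (8 mm plate, F_u = 450 MPa): end bolts L_c = 30 − 22/2 = 19, R_n = min(1.2×19×8×450, 2.4×20×8×450) = 82.08 kN/bolt; interior L_c = 57 − 22 = 35, R_n = 151.2 kN/bolt. φR_n = 0.75 × (1×82.08 + 2×151.2) = 288.4 kN.
Tension rupture (net): A_n = (125 − 1×24)×8 = 808 mm² (U = 1.0, A_e = A_n). φR_n = 0.75 × 450 × 808 = 272.7 kN.
Governing: min(663.0, 288.4, 272.7) = 272.7 kN → net-section rupture.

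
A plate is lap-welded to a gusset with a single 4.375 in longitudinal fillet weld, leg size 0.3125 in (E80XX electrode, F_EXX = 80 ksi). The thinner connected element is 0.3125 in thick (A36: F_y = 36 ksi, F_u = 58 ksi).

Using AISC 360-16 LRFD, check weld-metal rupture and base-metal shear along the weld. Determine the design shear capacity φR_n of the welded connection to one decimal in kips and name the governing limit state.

29.5 kips (base-metal shear governs)

Weld metal: throat = 0.707×0.3125 = 0.22094 in, L = 4.375 in. φR_n = 0.75 × 0.6 × 80 × 0.22094 × 4.375 = 34.8 kips.
Base metal shear (0.3125 in plate): yield φR_n = 1.0×0.6×36×0.3125×4.375 = 29.5 kips; rupture φR_n = 0.75×0.6×58×0.3125×4.375 = 35.7 kips; take 29.5 kips (yield).
Governing: min(34.8, 29.5) = 29.5 kips → base-metal shear.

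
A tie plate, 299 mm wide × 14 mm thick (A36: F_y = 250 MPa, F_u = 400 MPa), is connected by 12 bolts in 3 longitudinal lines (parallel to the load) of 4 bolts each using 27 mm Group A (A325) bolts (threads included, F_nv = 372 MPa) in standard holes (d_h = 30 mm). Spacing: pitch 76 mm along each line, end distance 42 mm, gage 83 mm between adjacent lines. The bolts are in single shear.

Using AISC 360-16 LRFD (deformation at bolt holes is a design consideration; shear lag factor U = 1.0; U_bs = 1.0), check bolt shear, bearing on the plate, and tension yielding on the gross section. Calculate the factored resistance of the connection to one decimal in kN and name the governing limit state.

941.9 kN (gross-section yield governs)

Bolt shear: A_b = π(27)²/4 = 572.56 mm². φR_n = 0.75 × 372 × 572.56 × 12 × 1 = 1916.9 kN.
Bearing (14 mm plate, F_u = 400 MPa): end bolts L_c = 42 − 30/2 = 27, R_n = min(1.2×27×14×400, 2.4×27×14×400) = 181.44 kN/bolt; interior L_c = 76 − 30 = 46, R_n = 309.12 kN/bolt. φR_n = 0.75 × (3×181.44 + 9×309.12) = 2494.8 kN.
Tension yield (gross): A_g = 299×14 = 4186 mm². φR_n = 0.90 × 250 × 4186 = 941.9 kN.
Governing: min(1916.9, 2494.8, 941.9) = 941.9 kN → gross-section yield.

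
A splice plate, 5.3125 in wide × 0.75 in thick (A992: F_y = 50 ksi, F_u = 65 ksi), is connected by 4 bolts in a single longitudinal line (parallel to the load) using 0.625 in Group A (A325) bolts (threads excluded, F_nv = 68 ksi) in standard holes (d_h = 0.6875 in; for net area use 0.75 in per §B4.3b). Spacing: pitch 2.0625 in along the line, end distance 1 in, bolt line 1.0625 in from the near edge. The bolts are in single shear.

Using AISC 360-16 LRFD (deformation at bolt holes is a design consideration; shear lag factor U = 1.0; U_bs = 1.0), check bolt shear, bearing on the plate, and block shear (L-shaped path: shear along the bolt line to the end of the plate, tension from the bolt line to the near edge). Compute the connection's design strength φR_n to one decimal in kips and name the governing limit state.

62.6 kips (bolt shear governs)

Bolt shear: A_b = π(0.625)²/4 = 0.3068 in². φR_n = 0.75 × 68 × 0.3068 × 4 × 1 = 62.6 kips.
Bearing (0.75 in plate, F_u = 65 ksi): end bolts L_c = 1 − 0.6875/2 = 0.65625, R_n = min(1.2×0.65625×0.75×65, 2.4×0.625×0.75×65) = 38.391 kips/bolt; interior L_c = 2.0625 − 0.6875 = 1.375, R_n = 73.125 kips/bolt. φR_n = 0.75 × (1×38.391 + 3×73.125) = 193.3 kips.
Block shear: shear path 1×[1+3×2.0625] = 1×7.1875 in, A_gv = 5.3906, A_nv = 1×(7.1875 − 3.5×0.75)×0.75 = 3.4219 in²; tension to near edge: (1.0625 − 0.5×0.75)×0.75 = 0.51563 in². R_n = min(0.6×65×3.4219, 0.6×50×5.3906) + 1.0×65×0.51563 = min(133.45, 161.72) + 33.516 = 166.97 kips. φR_n = 0.75 × 166.97 = 125.2 kips.
Governing: min(62.6, 193.3, 125.2) = 62.6 kips → bolt shear.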